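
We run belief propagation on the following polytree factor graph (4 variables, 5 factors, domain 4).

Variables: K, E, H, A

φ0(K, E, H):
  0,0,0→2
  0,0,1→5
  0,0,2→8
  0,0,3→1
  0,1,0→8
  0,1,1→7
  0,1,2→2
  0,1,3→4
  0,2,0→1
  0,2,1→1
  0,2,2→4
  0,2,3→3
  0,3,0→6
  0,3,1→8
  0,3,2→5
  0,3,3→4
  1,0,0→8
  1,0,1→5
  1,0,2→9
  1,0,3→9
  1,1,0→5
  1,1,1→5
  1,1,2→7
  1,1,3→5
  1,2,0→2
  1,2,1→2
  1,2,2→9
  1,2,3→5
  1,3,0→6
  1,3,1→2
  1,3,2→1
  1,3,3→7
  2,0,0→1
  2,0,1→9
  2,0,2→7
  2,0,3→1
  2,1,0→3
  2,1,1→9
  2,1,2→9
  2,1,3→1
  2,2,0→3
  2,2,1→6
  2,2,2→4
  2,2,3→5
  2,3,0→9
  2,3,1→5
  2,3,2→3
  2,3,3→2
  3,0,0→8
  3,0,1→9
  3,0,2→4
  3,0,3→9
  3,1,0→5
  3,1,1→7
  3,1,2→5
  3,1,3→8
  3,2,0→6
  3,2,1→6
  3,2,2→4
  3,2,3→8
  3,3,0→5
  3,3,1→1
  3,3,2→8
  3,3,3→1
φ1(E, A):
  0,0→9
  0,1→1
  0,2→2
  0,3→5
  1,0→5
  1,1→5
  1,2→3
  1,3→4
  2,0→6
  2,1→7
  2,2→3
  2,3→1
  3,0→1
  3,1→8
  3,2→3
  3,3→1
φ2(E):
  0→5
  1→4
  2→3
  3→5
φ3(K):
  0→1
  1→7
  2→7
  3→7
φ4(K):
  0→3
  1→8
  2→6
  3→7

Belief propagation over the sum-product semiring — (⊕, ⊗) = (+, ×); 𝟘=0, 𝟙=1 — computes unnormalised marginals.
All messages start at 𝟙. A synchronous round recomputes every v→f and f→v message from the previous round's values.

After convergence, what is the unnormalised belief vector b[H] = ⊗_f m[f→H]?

b[H] = [212170, 223572, 239123, 213864]

init: all messages = 𝟙 over 4 values
r1 m[φ0→K] = [69, 87, 77, 94]
r1 m[φ0→E] = [95, 90, 69, 73]
r1 m[φ0→H] = [78, 87, 89, 73]
r1 m[φ1→E] = [17, 17, 17, 13]
r1 m[φ1→A] = [21, 21, 11, 11]
r1 m[φ2→E] = [5, 4, 3, 5]
r1 m[φ3→K] = [1, 7, 7, 7]
r1 m[φ4→K] = [3, 8, 6, 7]
r1 m[K→φ0] = [1, 1, 1, 1]
r1 m[K→φ3] = [1, 1, 1, 1]
r1 m[K→φ4] = [1, 1, 1, 1]
r1 m[E→φ0] = [1, 1, 1, 1]
r1 m[E→φ1] = [1, 1, 1, 1]
r1 m[E→φ2] = [1, 1, 1, 1]
r1 m[H→φ0] = [1, 1, 1, 1]
r1 m[A→φ1] = [1, 1, 1, 1]
r2 m[φ0→K] = [69, 87, 77, 94]
r2 m[φ0→E] = [95, 90, 69, 73]
r2 m[φ0→H] = [78, 87, 89, 73]
r2 m[φ1→E] = [17, 17, 17, 13]
r2 m[φ1→A] = [21, 21, 11, 11]
r2 m[φ2→E] = [5, 4, 3, 5]
r2 m[φ3→K] = [1, 7, 7, 7]
r2 m[φ4→K] = [3, 8, 6, 7]
r2 m[K→φ0] = [3, 56, 42, 49]
r2 m[K→φ3] = [207, 696, 462, 658]
r2 m[K→φ4] = [69, 609, 539, 658]
r2 m[E→φ0] = [85, 68, 51, 65]
r2 m[E→φ1] = [475, 360, 207, 365]
r2 m[E→φ2] = [1615, 1530, 1173, 949]
r2 m[H→φ0] = [1, 1, 1, 1]
r2 m[A→φ1] = [1, 1, 1, 1]
r3 m[φ0→K] = [4742, 6089, 5179, 6449]
r3 m[φ0→E] = [4010, 3444, 2967, 2498]
r3 m[φ0→H] = [212170, 223572, 239123, 213864]
r3 m[φ1→E] = [17, 17, 17, 13]
r3 m[φ1→A] = [7682, 6644, 3746, 4387]
r3 m[φ2→E] = [5, 4, 3, 5]
r3 m[φ3→K] = [1, 7, 7, 7]
r3 m[φ4→K] = [3, 8, 6, 7]
r3 m[K→φ0] = [3, 56, 42, 49]
r3 m[K→φ3] = [207, 696, 462, 658]
r3 m[K→φ4] = [69, 609, 539, 658]
r3 m[E→φ0] = [85, 68, 51, 65]
r3 m[E→φ1] = [475, 360, 207, 365]
r3 m[E→φ2] = [1615, 1530, 1173, 949]
r3 m[H→φ0] = [1, 1, 1, 1]
r3 m[A→φ1] = [1, 1, 1, 1]
r4 m[φ0→K] = [4742, 6089, 5179, 6449]
r4 m[φ0→E] = [4010, 3444, 2967, 2498]
r4 m[φ0→H] = [212170, 223572, 239123, 213864]
r4 m[φ1→E] = [17, 17, 17, 13]
r4 m[φ1→A] = [7682, 6644, 3746, 4387]
r4 m[φ2→E] = [5, 4, 3, 5]
r4 m[φ3→K] = [1, 7, 7, 7]
r4 m[φ4→K] = [3, 8, 6, 7]
r4 m[K→φ0] = [3, 56, 42, 49]
r4 m[K→φ3] = [14226, 48712, 31074, 45143]
r4 m[K→φ4] = [4742, 42623, 36253, 45143]
r4 m[E→φ0] = [85, 68, 51, 65]
r4 m[E→φ1] = [20050, 13776, 8901, 12490]
r4 m[E→φ2] = [68170, 58548, 50439, 32474]
r4 m[H→φ0] = [1, 1, 1, 1]
r4 m[A→φ1] = [1, 1, 1, 1]
r5 m[φ0→K] = [4742, 6089, 5179, 6449]
r5 m[φ0→E] = [4010, 3444, 2967, 2498]
r5 m[φ0→H] = [212170, 223572, 239123, 213864]
r5 m[φ1→E] = [17, 17, 17, 13]
r5 m[φ1→A] = [315226, 251157, 145601, 176745]
r5 m[φ2→E] = [5, 4, 3, 5]
r5 m[φ3→K] = [1, 7, 7, 7]
r5 m[φ4→K] = [3, 8, 6, 7]
r5 m[K→φ0] = [3, 56, 42, 49]
r5 m[K→φ3] = [14226, 48712, 31074, 45143]
r5 m[K→φ4] = [4742, 42623, 36253, 45143]
r5 m[E→φ0] = [85, 68, 51, 65]
r5 m[E→φ1] = [20050, 13776, 8901, 12490]
r5 m[E→φ2] = [68170, 58548, 50439, 32474]
r5 m[H→φ0] = [1, 1, 1, 1]
r5 m[A→φ1] = [1, 1, 1, 1]
r6 m[φ0→K] = [4742, 6089, 5179, 6449]
r6 m[φ0→E] = [4010, 3444, 2967, 2498]
r6 m[φ0→H] = [212170, 223572, 239123, 213864]
r6 m[φ1→E] = [17, 17, 17, 13]
r6 m[φ1→A] = [315226, 251157, 145601, 176745]
r6 m[φ2→E] = [5, 4, 3, 5]
r6 m[φ3→K] = [1, 7, 7, 7]
r6 m[φ4→K] = [3, 8, 6, 7]
r6 m[K→φ0] = [3, 56, 42, 49]
r6 m[K→φ3] = [14226, 48712, 31074, 45143]
r6 m[K→φ4] = [4742, 42623, 36253, 45143]
r6 m[E→φ0] = [85, 68, 51, 65]
r6 m[E→φ1] = [20050, 13776, 8901, 12490]
r6 m[E→φ2] = [68170, 58548, 50439, 32474]
r6 m[H→φ0] = [1, 1, 1, 1]
r6 m[A→φ1] = [1, 1, 1, 1]
fixed point reached at round 6
b[H] = ⊗ incoming = [212170, 223572, 239123, 213864]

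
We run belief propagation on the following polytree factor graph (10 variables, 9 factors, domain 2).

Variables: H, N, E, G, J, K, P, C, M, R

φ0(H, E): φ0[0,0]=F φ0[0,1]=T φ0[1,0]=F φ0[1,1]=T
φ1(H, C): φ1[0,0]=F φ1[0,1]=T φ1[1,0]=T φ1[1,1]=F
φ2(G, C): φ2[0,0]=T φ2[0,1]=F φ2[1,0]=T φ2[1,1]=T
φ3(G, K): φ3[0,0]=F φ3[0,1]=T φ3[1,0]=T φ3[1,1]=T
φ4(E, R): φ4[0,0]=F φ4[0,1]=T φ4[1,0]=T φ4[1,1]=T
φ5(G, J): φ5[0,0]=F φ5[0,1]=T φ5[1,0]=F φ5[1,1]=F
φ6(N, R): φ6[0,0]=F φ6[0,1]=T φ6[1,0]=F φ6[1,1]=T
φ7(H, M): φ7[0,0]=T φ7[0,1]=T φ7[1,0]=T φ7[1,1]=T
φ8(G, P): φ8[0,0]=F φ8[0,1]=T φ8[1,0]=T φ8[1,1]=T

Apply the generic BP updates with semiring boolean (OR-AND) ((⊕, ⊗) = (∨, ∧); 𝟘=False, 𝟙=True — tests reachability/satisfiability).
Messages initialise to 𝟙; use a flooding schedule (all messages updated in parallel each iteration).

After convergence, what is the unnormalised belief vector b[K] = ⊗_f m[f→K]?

init: all messages = 𝟙 over 2 values
r1 m[φ0→H] = [T, T]
r1 m[φ0→E] = [F, T]
r1 m[φ1→H] = [T, T]
r1 m[φ1→C] = [T, T]
r1 m[φ2→G] = [T, T]
r1 m[φ2→C] = [T, T]
r1 m[φ3→G] = [T, T]
r1 m[φ3→K] = [T, T]
r1 m[φ4→E] = [T, T]
r1 m[φ4→R] = [T, T]
r1 m[φ5→G] = [T, F]
r1 m[φ5→J] = [F, T]
r1 m[φ6→N] = [T, T]
r1 m[φ6→R] = [F, T]
r1 m[φ7→H] = [T, T]
r1 m[φ7→M] = [T, T]
r1 m[φ8→G] = [T, T]
r1 m[φ8→P] = [T, T]
r1 m[H→φ0] = [T, T]
r1 m[H→φ1] = [T, T]
r1 m[H→φ7] = [T, T]
r1 m[N→φ6] = [T, T]
r1 m[E→φ0] = [T, T]
r1 m[E→φ4] = [T, T]
r1 m[G→φ2] = [T, T]
r1 m[G→φ3] = [T, T]
r1 m[G→φ5] = [T, T]
r1 m[G→φ8] = [T, T]
r1 m[J→φ5] = [T, T]
r1 m[K→φ3] = [T, T]
r1 m[P→φ8] = [T, T]
r1 m[C→φ1] = [T, T]
r1 m[C→φ2] = [T, T]
r1 m[M→φ7] = [T, T]
r1 m[R→φ4] = [T, T]
r1 m[R→φ6] = [T, T]
r2 m[φ0→H] = [T, T]
r2 m[φ0→E] = [F, T]
r2 m[φ1→H] = [T, T]
r2 m[φ1→C] = [T, T]
r2 m[φ2→G] = [T, T]
r2 m[φ2→C] = [T, T]
r2 m[φ3→G] = [T, T]
r2 m[φ3→K] = [T, T]
r2 m[φ4→E] = [T, T]
r2 m[φ4→R] = [T, T]
r2 m[φ5→G] = [T, F]
r2 m[φ5→J] = [F, T]
r2 m[φ6→N] = [T, T]
r2 m[φ6→R] = [F, T]
r2 m[φ7→H] = [T, T]
r2 m[φ7→M] = [T, T]
r2 m[φ8→G] = [T, T]
r2 m[φ8→P] = [T, T]
r2 m[H→φ0] = [T, T]
r2 m[H→φ1] = [T, T]
r2 m[H→φ7] = [T, T]
r2 m[N→φ6] = [T, T]
r2 m[E→φ0] = [T, T]
r2 m[E→φ4] = [F, T]
r2 m[G→φ2] = [T, F]
r2 m[G→φ3] = [T, F]
r2 m[G→φ5] = [T, T]
r2 m[G→φ8] = [T, F]
r2 m[J→φ5] = [T, T]
r2 m[K→φ3] = [T, T]
r2 m[P→φ8] = [T, T]
r2 m[C→φ1] = [T, T]
r2 m[C→φ2] = [T, T]
r2 m[M→φ7] = [T, T]
r2 m[R→φ4] = [F, T]
r2 m[R→φ6] = [T, T]
r3 m[φ0→H] = [T, T]
r3 m[φ0→E] = [F, T]
r3 m[φ1→H] = [T, T]
r3 m[φ1→C] = [T, T]
r3 m[φ2→G] = [T, T]
r3 m[φ2→C] = [T, F]
r3 m[φ3→G] = [T, T]
r3 m[φ3→K] = [F, T]
r3 m[φ4→E] = [T, T]
r3 m[φ4→R] = [T, T]
r3 m[φ5→G] = [T, F]
r3 m[φ5→J] = [F, T]
r3 m[φ6→N] = [T, T]
r3 m[φ6→R] = [F, T]
r3 m[φ7→H] = [T, T]
r3 m[φ7→M] = [T, T]
r3 m[φ8→G] = [T, T]
r3 m[φ8→P] = [F, T]
r3 m[H→φ0] = [T, T]
r3 m[H→φ1] = [T, T]
r3 m[H→φ7] = [T, T]
r3 m[N→φ6] = [T, T]
r3 m[E→φ0] = [T, T]
r3 m[E→φ4] = [F, T]
r3 m[G→φ2] = [T, F]
r3 m[G→φ3] = [T, F]
r3 m[G→φ5] = [T, T]
r3 m[G→φ8] = [T, F]
r3 m[J→φ5] = [T, T]
r3 m[K→φ3] = [T, T]
r3 m[P→φ8] = [T, T]
r3 m[C→φ1] = [T, T]
r3 m[C→φ2] = [T, T]
r3 m[M→φ7] = [T, T]
r3 m[R→φ4] = [F, T]
r3 m[R→φ6] = [T, T]
r4 m[φ0→H] = [T, T]
r4 m[φ0→E] = [F, T]
r4 m[φ1→H] = [T, T]
r4 m[φ1→C] = [T, T]
r4 m[φ2→G] = [T, T]
r4 m[φ2→C] = [T, F]
r4 m[φ3→G] = [T, T]
r4 m[φ3→K] = [F, T]
r4 m[φ4→E] = [T, T]
r4 m[φ4→R] = [T, T]
r4 m[φ5→G] = [T, F]
r4 m[φ5→J] = [F, T]
r4 m[φ6→N] = [T, T]
r4 m[φ6→R] = [F, T]
r4 m[φ7→H] = [T, T]
r4 m[φ7→M] = [T, T]
r4 m[φ8→G] = [T, T]
r4 m[φ8→P] = [F, T]
r4 m[H→φ0] = [T, T]
r4 m[H→φ1] = [T, T]
r4 m[H→φ7] = [T, T]
r4 m[N→φ6] = [T, T]
r4 m[E→φ0] = [T, T]
r4 m[E→φ4] = [F, T]
r4 m[G→φ2] = [T, F]
r4 m[G→φ3] = [T, F]
r4 m[G→φ5] = [T, T]
r4 m[G→φ8] = [T, F]
r4 m[J→φ5] = [T, T]
r4 m[K→φ3] = [T, T]
r4 m[P→φ8] = [T, T]
r4 m[C→φ1] = [T, F]
r4 m[C→φ2] = [T, T]
r4 m[M→φ7] = [T, T]
r4 m[R→φ4] = [F, T]
r4 m[R→φ6] = [T, T]
r5 m[φ0→H] = [T, T]
r5 m[φ0→E] = [F, T]
r5 m[φ1→H] = [F, T]
r5 m[φ1→C] = [T, T]
r5 m[φ2→G] = [T, T]
r5 m[φ2→C] = [T, F]
r5 m[φ3→G] = [T, T]
r5 m[φ3→K] = [F, T]
r5 m[φ4→E] = [T, T]
r5 m[φ4→R] = [T, T]
r5 m[φ5→G] = [T, F]
r5 m[φ5→J] = [F, T]
r5 m[φ6→N] = [T, T]
r5 m[φ6→R] = [F, T]
r5 m[φ7→H] = [T, T]
r5 m[φ7→M] = [T, T]
r5 m[φ8→G] = [T, T]
r5 m[φ8→P] = [F, T]
r5 m[H→φ0] = [T, T]
r5 m[H→φ1] = [T, T]
r5 m[H→φ7] = [T, T]
r5 m[N→φ6] = [T, T]
r5 m[E→φ0] = [T, T]
r5 m[E→φ4] = [F, T]
r5 m[G→φ2] = [T, F]
r5 m[G→φ3] = [T, F]
r5 m[G→φ5] = [T, T]
r5 m[G→φ8] = [T, F]
r5 m[J→φ5] = [T, T]
r5 m[K→φ3] = [T, T]
r5 m[P→φ8] = [T, T]
r5 m[C→φ1] = [T, F]
r5 m[C→φ2] = [T, T]
r5 m[M→φ7] = [T, T]
r5 m[R→φ4] = [F, T]
r5 m[R→φ6] = [T, T]
r6 m[φ0→H] = [T, T]
r6 m[φ0→E] = [F, T]
r6 m[φ1→H] = [F, T]
r6 m[φ1→C] = [T, T]
r6 m[φ2→G] = [T, T]
r6 m[φ2→C] = [T, F]
r6 m[φ3→G] = [T, T]
r6 m[φ3→K] = [F, T]
r6 m[φ4→E] = [T, T]
r6 m[φ4→R] = [T, T]
r6 m[φ5→G] = [T, F]
r6 m[φ5→J] = [F, T]
r6 m[φ6→N] = [T, T]
r6 m[φ6→R] = [F, T]
r6 m[φ7→H] = [T, T]
r6 m[φ7→M] = [T, T]
r6 m[φ8→G] = [T, T]
r6 m[φ8→P] = [F, T]
r6 m[H→φ0] = [F, T]
r6 m[H→φ1] = [T, T]
r6 m[H→φ7] = [F, T]
r6 m[N→φ6] = [T, T]
r6 m[E→φ0] = [T, T]
r6 m[E→φ4] = [F, T]
r6 m[G→φ2] = [T, F]
r6 m[G→φ3] = [T, F]
r6 m[G→φ5] = [T, T]
r6 m[G→φ8] = [T, F]
r6 m[J→φ5] = [T, T]
r6 m[K→φ3] = [T, T]
r6 m[P→φ8] = [T, T]
r6 m[C→φ1] = [T, F]
r6 m[C→φ2] = [T, T]
r6 m[M→φ7] = [T, T]
r6 m[R→φ4] = [F, T]
r6 m[R→φ6] = [T, T]
r7 m[φ0→H] = [T, T]
r7 m[φ0→E] = [F, T]
r7 m[φ1→H] = [F, T]
r7 m[φ1→C] = [T, T]
r7 m[φ2→G] = [T, T]
r7 m[φ2→C] = [T, F]
r7 m[φ3→G] = [T, T]
r7 m[φ3→K] = [F, T]
r7 m[φ4→E] = [T, T]
r7 m[φ4→R] = [T, T]
r7 m[φ5→G] = [T, F]
r7 m[φ5→J] = [F, T]
r7 m[φ6→N] = [T, T]
r7 m[φ6→R] = [F, T]
r7 m[φ7→H] = [T, T]
r7 m[φ7→M] = [T, T]
r7 m[φ8→G] = [T, T]
r7 m[φ8→P] = [F, T]
r7 m[H→φ0] = [F, T]
r7 m[H→φ1] = [T, T]
r7 m[H→φ7] = [F, T]
r7 m[N→φ6] = [T, T]
r7 m[E→φ0] = [T, T]
r7 m[E→φ4] = [F, T]
r7 m[G→φ2] = [T, F]
r7 m[G→φ3] = [T, F]
r7 m[G→φ5] = [T, T]
r7 m[G→φ8] = [T, F]
r7 m[J→φ5] = [T, T]
r7 m[K→φ3] = [T, T]
r7 m[P→φ8] = [T, T]
r7 m[C→φ1] = [T, F]
r7 m[C→φ2] = [T, T]
r7 m[M→φ7] = [T, T]
r7 m[R→φ4] = [F, T]
r7 m[R→φ6] = [T, T]
fixed point reached at round 7
b[K] = ⊗ incoming = [F, T]

b[K] = [F, T]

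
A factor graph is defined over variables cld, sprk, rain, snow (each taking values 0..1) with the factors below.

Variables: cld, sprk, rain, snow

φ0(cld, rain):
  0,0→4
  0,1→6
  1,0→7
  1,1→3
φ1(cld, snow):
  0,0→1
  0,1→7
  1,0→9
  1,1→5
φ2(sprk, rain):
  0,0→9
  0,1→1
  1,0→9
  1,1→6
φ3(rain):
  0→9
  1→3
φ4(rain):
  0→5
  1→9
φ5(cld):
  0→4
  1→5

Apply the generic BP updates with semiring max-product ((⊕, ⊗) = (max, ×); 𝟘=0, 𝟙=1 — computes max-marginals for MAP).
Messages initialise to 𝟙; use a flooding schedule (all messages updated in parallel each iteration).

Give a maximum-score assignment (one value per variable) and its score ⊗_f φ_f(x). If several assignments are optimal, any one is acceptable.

init: all messages = 𝟙 over 2 values
r1 m[φ0→cld] = [6, 7]
r1 m[φ0→rain] = [7, 6]
r1 m[φ1→cld] = [7, 9]
r1 m[φ1→snow] = [9, 7]
r1 m[φ2→sprk] = [9, 9]
r1 m[φ2→rain] = [9, 6]
r1 m[φ3→rain] = [9, 3]
r1 m[φ4→rain] = [5, 9]
r1 m[φ5→cld] = [4, 5]
r1 m[cld→φ0] = [1, 1]
r1 m[cld→φ1] = [1, 1]
r1 m[cld→φ5] = [1, 1]
r1 m[sprk→φ2] = [1, 1]
r1 m[rain→φ0] = [1, 1]
r1 m[rain→φ2] = [1, 1]
r1 m[rain→φ3] = [1, 1]
r1 m[rain→φ4] = [1, 1]
r1 m[snow→φ1] = [1, 1]
r2 m[φ0→cld] = [6, 7]
r2 m[φ0→rain] = [7, 6]
r2 m[φ1→cld] = [7, 9]
r2 m[φ1→snow] = [9, 7]
r2 m[φ2→sprk] = [9, 9]
r2 m[φ2→rain] = [9, 6]
r2 m[φ3→rain] = [9, 3]
r2 m[φ4→rain] = [5, 9]
r2 m[φ5→cld] = [4, 5]
r2 m[cld→φ0] = [28, 45]
r2 m[cld→φ1] = [24, 35]
r2 m[cld→φ5] = [42, 63]
r2 m[sprk→φ2] = [1, 1]
r2 m[rain→φ0] = [405, 162]
r2 m[rain→φ2] = [315, 162]
r2 m[rain→φ3] = [315, 324]
r2 m[rain→φ4] = [567, 108]
r2 m[snow→φ1] = [1, 1]
r3 m[φ0→cld] = [1620, 2835]
r3 m[φ0→rain] = [315, 168]
r3 m[φ1→cld] = [7, 9]
r3 m[φ1→snow] = [315, 175]
r3 m[φ2→sprk] = [2835, 2835]
r3 m[φ2→rain] = [9, 6]
r3 m[φ3→rain] = [9, 3]
r3 m[φ4→rain] = [5, 9]
r3 m[φ5→cld] = [4, 5]
r3 m[cld→φ0] = [28, 45]
r3 m[cld→φ1] = [24, 35]
r3 m[cld→φ5] = [42, 63]
r3 m[sprk→φ2] = [1, 1]
r3 m[rain→φ0] = [405, 162]
r3 m[rain→φ2] = [315, 162]
r3 m[rain→φ3] = [315, 324]
r3 m[rain→φ4] = [567, 108]
r3 m[snow→φ1] = [1, 1]
r4 m[φ0→cld] = [1620, 2835]
r4 m[φ0→rain] = [315, 168]
r4 m[φ1→cld] = [7, 9]
r4 m[φ1→snow] = [315, 175]
r4 m[φ2→sprk] = [2835, 2835]
r4 m[φ2→rain] = [9, 6]
r4 m[φ3→rain] = [9, 3]
r4 m[φ4→rain] = [5, 9]
r4 m[φ5→cld] = [4, 5]
r4 m[cld→φ0] = [28, 45]
r4 m[cld→φ1] = [6480, 14175]
r4 m[cld→φ5] = [11340, 25515]
r4 m[sprk→φ2] = [1, 1]
r4 m[rain→φ0] = [405, 162]
r4 m[rain→φ2] = [14175, 4536]
r4 m[rain→φ3] = [14175, 9072]
r4 m[rain→φ4] = [25515, 3024]
r4 m[snow→φ1] = [1, 1]
r5 m[φ0→cld] = [1620, 2835]
r5 m[φ0→rain] = [315, 168]
r5 m[φ1→cld] = [7, 9]
r5 m[φ1→snow] = [127575, 70875]
r5 m[φ2→sprk] = [127575, 127575]
r5 m[φ2→rain] = [9, 6]
r5 m[φ3→rain] = [9, 3]
r5 m[φ4→rain] = [5, 9]
r5 m[φ5→cld] = [4, 5]
r5 m[cld→φ0] = [28, 45]
r5 m[cld→φ1] = [6480, 14175]
r5 m[cld→φ5] = [11340, 25515]
r5 m[sprk→φ2] = [1, 1]
r5 m[rain→φ0] = [405, 162]
r5 m[rain→φ2] = [14175, 4536]
r5 m[rain→φ3] = [14175, 9072]
r5 m[rain→φ4] = [25515, 3024]
r5 m[snow→φ1] = [1, 1]
r6 m[φ0→cld] = [1620, 2835]
r6 m[φ0→rain] = [315, 168]
r6 m[φ1→cld] = [7, 9]
r6 m[φ1→snow] = [127575, 70875]
r6 m[φ2→sprk] = [127575, 127575]
r6 m[φ2→rain] = [9, 6]
r6 m[φ3→rain] = [9, 3]
r6 m[φ4→rain] = [5, 9]
r6 m[φ5→cld] = [4, 5]
r6 m[cld→φ0] = [28, 45]
r6 m[cld→φ1] = [6480, 14175]
r6 m[cld→φ5] = [11340, 25515]
r6 m[sprk→φ2] = [1, 1]
r6 m[rain→φ0] = [405, 162]
r6 m[rain→φ2] = [14175, 4536]
r6 m[rain→φ3] = [14175, 9072]
r6 m[rain→φ4] = [25515, 3024]
r6 m[snow→φ1] = [1, 1]
fixed point reached at round 6
traceback from cld: (cld=1, sprk=0, rain=0, snow=0), score=127575

assignment: (cld=1, sprk=0, rain=0, snow=0); score = 127575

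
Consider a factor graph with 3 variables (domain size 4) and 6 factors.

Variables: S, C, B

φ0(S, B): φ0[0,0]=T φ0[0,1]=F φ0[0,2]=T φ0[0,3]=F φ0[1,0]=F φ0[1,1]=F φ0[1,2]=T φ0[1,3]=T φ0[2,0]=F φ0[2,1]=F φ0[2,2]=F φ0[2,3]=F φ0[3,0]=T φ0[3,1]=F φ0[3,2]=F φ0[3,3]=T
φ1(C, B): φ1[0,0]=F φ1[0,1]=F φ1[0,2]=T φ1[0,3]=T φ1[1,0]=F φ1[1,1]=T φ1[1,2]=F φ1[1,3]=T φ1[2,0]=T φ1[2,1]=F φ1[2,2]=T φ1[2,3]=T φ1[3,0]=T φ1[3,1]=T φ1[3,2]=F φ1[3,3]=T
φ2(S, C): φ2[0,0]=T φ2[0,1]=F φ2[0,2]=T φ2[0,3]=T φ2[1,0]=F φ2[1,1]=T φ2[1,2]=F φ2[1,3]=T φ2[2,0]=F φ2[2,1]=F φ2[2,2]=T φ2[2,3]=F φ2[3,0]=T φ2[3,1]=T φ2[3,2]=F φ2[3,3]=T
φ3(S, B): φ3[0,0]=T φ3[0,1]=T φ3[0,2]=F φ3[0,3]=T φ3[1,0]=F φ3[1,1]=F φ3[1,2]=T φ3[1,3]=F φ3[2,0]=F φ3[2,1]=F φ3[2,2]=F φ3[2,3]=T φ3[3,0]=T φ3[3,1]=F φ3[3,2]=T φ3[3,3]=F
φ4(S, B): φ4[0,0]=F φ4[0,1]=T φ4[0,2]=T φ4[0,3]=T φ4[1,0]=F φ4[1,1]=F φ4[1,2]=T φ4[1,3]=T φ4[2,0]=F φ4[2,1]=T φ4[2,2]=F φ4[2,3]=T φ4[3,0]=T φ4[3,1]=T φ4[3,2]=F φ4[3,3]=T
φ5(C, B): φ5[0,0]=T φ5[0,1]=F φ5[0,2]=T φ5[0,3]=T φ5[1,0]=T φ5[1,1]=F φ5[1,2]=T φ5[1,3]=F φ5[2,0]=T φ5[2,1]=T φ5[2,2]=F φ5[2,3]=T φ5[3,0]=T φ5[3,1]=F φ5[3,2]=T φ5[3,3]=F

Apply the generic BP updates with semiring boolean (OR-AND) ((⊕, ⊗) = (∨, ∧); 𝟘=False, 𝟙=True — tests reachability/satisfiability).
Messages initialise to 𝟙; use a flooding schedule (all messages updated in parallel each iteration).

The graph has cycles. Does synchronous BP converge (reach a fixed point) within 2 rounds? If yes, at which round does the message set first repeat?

init: all messages = 𝟙 over 4 values
r1 m[φ0→S] = [T, T, F, T]
r1 m[φ0→B] = [T, F, T, T]
r1 m[φ1→C] = [T, T, T, T]
r1 m[φ1→B] = [T, T, T, T]
r1 m[φ2→S] = [T, T, T, T]
r1 m[φ2→C] = [T, T, T, T]
r1 m[φ3→S] = [T, T, T, T]
r1 m[φ3→B] = [T, T, T, T]
r1 m[φ4→S] = [T, T, T, T]
r1 m[φ4→B] = [T, T, T, T]
r1 m[φ5→C] = [T, T, T, T]
r1 m[φ5→B] = [T, T, T, T]
r1 m[S→φ0] = [T, T, T, T]
r1 m[S→φ2] = [T, T, T, T]
r1 m[S→φ3] = [T, T, T, T]
r1 m[S→φ4] = [T, T, T, T]
r1 m[C→φ1] = [T, T, T, T]
r1 m[C→φ2] = [T, T, T, T]
r1 m[C→φ5] = [T, T, T, T]
r1 m[B→φ0] = [T, T, T, T]
r1 m[B→φ1] = [T, T, T, T]
r1 m[B→φ3] = [T, T, T, T]
r1 m[B→φ4] = [T, T, T, T]
r1 m[B→φ5] = [T, T, T, T]
r2 m[φ0→S] = [T, T, F, T]
r2 m[φ0→B] = [T, F, T, T]
r2 m[φ1→C] = [T, T, T, T]
r2 m[φ1→B] = [T, T, T, T]
r2 m[φ2→S] = [T, T, T, T]
r2 m[φ2→C] = [T, T, T, T]
r2 m[φ3→S] = [T, T, T, T]
r2 m[φ3→B] = [T, T, T, T]
r2 m[φ4→S] = [T, T, T, T]
r2 m[φ4→B] = [T, T, T, T]
r2 m[φ5→C] = [T, T, T, T]
r2 m[φ5→B] = [T, T, T, T]
r2 m[S→φ0] = [T, T, T, T]
r2 m[S→φ2] = [T, T, F, T]
r2 m[S→φ3] = [T, T, F, T]
r2 m[S→φ4] = [T, T, F, T]
r2 m[C→φ1] = [T, T, T, T]
r2 m[C→φ2] = [T, T, T, T]
r2 m[C→φ5] = [T, T, T, T]
r2 m[B→φ0] = [T, T, T, T]
r2 m[B→φ1] = [T, F, T, T]
r2 m[B→φ3] = [T, F, T, T]
r2 m[B→φ4] = [T, F, T, T]
r2 m[B→φ5] = [T, F, T, T]
no fixed point within 2 rounds

NOT CONVERGED within 2 rounds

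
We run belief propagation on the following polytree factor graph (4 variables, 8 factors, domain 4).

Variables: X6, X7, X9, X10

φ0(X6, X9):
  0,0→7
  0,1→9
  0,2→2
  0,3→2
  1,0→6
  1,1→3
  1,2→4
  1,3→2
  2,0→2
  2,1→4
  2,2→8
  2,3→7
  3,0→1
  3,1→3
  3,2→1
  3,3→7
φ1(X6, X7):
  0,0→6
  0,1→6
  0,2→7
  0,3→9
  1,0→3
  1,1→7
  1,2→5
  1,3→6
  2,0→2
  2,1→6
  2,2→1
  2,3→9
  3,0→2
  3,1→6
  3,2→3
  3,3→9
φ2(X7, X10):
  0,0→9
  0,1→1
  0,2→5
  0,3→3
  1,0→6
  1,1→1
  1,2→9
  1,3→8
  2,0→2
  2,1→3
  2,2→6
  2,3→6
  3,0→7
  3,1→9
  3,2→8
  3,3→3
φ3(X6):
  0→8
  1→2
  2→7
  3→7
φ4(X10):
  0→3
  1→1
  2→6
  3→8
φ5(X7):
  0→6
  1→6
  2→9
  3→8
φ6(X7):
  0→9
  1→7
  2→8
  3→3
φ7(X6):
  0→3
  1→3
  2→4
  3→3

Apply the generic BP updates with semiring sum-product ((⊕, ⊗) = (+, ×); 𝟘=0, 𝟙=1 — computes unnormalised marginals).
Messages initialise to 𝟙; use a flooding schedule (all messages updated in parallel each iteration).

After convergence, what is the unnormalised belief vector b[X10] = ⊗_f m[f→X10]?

b[X10] = [21992148, 4415904, 54883008, 54208224]

init: all messages = 𝟙 over 4 values
r1 m[φ0→X6] = [20, 15, 21, 12]
r1 m[φ0→X9] = [16, 19, 15, 18]
r1 m[φ1→X6] = [28, 21, 18, 20]
r1 m[φ1→X7] = [13, 25, 16, 33]
r1 m[φ2→X7] = [18, 24, 17, 27]
r1 m[φ2→X10] = [24, 14, 28, 20]
r1 m[φ3→X6] = [8, 2, 7, 7]
r1 m[φ4→X10] = [3, 1, 6, 8]
r1 m[φ5→X7] = [6, 6, 9, 8]
r1 m[φ6→X7] = [9, 7, 8, 3]
r1 m[φ7→X6] = [3, 3, 4, 3]
r1 m[X6→φ0] = [1, 1, 1, 1]
r1 m[X6→φ1] = [1, 1, 1, 1]
r1 m[X6→φ3] = [1, 1, 1, 1]
r1 m[X6→φ7] = [1, 1, 1, 1]
r1 m[X7→φ1] = [1, 1, 1, 1]
r1 m[X7→φ2] = [1, 1, 1, 1]
r1 m[X7→φ5] = [1, 1, 1, 1]
r1 m[X7→φ6] = [1, 1, 1, 1]
r1 m[X9→φ0] = [1, 1, 1, 1]
r1 m[X10→φ2] = [1, 1, 1, 1]
r1 m[X10→φ4] = [1, 1, 1, 1]
r2 m[φ0→X6] = [20, 15, 21, 12]
r2 m[φ0→X9] = [16, 19, 15, 18]
r2 m[φ1→X6] = [28, 21, 18, 20]
r2 m[φ1→X7] = [13, 25, 16, 33]
r2 m[φ2→X7] = [18, 24, 17, 27]
r2 m[φ2→X10] = [24, 14, 28, 20]
r2 m[φ3→X6] = [8, 2, 7, 7]
r2 m[φ4→X10] = [3, 1, 6, 8]
r2 m[φ5→X7] = [6, 6, 9, 8]
r2 m[φ6→X7] = [9, 7, 8, 3]
r2 m[φ7→X6] = [3, 3, 4, 3]
r2 m[X6→φ0] = [672, 126, 504, 420]
r2 m[X6→φ1] = [480, 90, 588, 252]
r2 m[X6→φ3] = [1680, 945, 1512, 720]
r2 m[X6→φ7] = [4480, 630, 2646, 1680]
r2 m[X7→φ1] = [972, 1008, 1224, 648]
r2 m[X7→φ2] = [702, 1050, 1152, 792]
r2 m[X7→φ5] = [2106, 4200, 2176, 2673]
r2 m[X7→φ6] = [1404, 3600, 2448, 7128]
r2 m[X9→φ0] = [1, 1, 1, 1]
r2 m[X10→φ2] = [3, 1, 6, 8]
r2 m[X10→φ4] = [24, 14, 28, 20]
r3 m[φ0→X6] = [20, 15, 21, 12]
r3 m[φ0→X9] = [6888, 9702, 6300, 8064]
r3 m[φ1→X6] = [26280, 19980, 15048, 17496]
r3 m[φ1→X7] = [4830, 8550, 5154, 12420]
r3 m[φ2→X7] = [82, 137, 93, 102]
r3 m[φ2→X10] = [20466, 12336, 26208, 19794]
r3 m[φ3→X6] = [8, 2, 7, 7]
r3 m[φ4→X10] = [3, 1, 6, 8]
r3 m[φ5→X7] = [6, 6, 9, 8]
r3 m[φ6→X7] = [9, 7, 8, 3]
r3 m[φ7→X6] = [3, 3, 4, 3]
r3 m[X6→φ0] = [672, 126, 504, 420]
r3 m[X6→φ1] = [480, 90, 588, 252]
r3 m[X6→φ3] = [1680, 945, 1512, 720]
r3 m[X6→φ7] = [4480, 630, 2646, 1680]
r3 m[X7→φ1] = [972, 1008, 1224, 648]
r3 m[X7→φ2] = [702, 1050, 1152, 792]
r3 m[X7→φ5] = [2106, 4200, 2176, 2673]
r3 m[X7→φ6] = [1404, 3600, 2448, 7128]
r3 m[X9→φ0] = [1, 1, 1, 1]
r3 m[X10→φ2] = [3, 1, 6, 8]
r3 m[X10→φ4] = [24, 14, 28, 20]
r4 m[φ0→X6] = [20, 15, 21, 12]
r4 m[φ0→X9] = [6888, 9702, 6300, 8064]
r4 m[φ1→X6] = [26280, 19980, 15048, 17496]
r4 m[φ1→X7] = [4830, 8550, 5154, 12420]
r4 m[φ2→X7] = [82, 137, 93, 102]
r4 m[φ2→X10] = [20466, 12336, 26208, 19794]
r4 m[φ3→X6] = [8, 2, 7, 7]
r4 m[φ4→X10] = [3, 1, 6, 8]
r4 m[φ5→X7] = [6, 6, 9, 8]
r4 m[φ6→X7] = [9, 7, 8, 3]
r4 m[φ7→X6] = [3, 3, 4, 3]
r4 m[X6→φ0] = [630720, 119880, 421344, 367416]
r4 m[X6→φ1] = [480, 90, 588, 252]
r4 m[X6→φ3] = [1576800, 899100, 1264032, 629856]
r4 m[X6→φ7] = [4204800, 599400, 2212056, 1469664]
r4 m[X7→φ1] = [4428, 5754, 6696, 2448]
r4 m[X7→φ2] = [260820, 359100, 371088, 298080]
r4 m[X7→φ5] = [3564540, 8199450, 3834576, 3800520]
r4 m[X7→φ6] = [2376360, 7028100, 4313898, 10134720]
r4 m[X9→φ0] = [1, 1, 1, 1]
r4 m[X10→φ2] = [3, 1, 6, 8]
r4 m[X10→φ4] = [20466, 12336, 26208, 19794]
r5 m[φ0→X6] = [20, 15, 21, 12]
r5 m[φ0→X9] = [6344424, 8823744, 5479128, 7022520]
r5 m[φ1→X6] = [129996, 101730, 72108, 85500]
r5 m[φ1→X7] = [4830, 8550, 5154, 12420]
r5 m[φ2→X7] = [82, 137, 93, 102]
r5 m[φ2→X10] = [7330716, 4415904, 9147168, 6776028]
r5 m[φ3→X6] = [8, 2, 7, 7]
r5 m[φ4→X10] = [3, 1, 6, 8]
r5 m[φ5→X7] = [6, 6, 9, 8]
r5 m[φ6→X7] = [9, 7, 8, 3]
r5 m[φ7→X6] = [3, 3, 4, 3]
r5 m[X6→φ0] = [630720, 119880, 421344, 367416]
r5 m[X6→φ1] = [480, 90, 588, 252]
r5 m[X6→φ3] = [1576800, 899100, 1264032, 629856]
r5 m[X6→φ7] = [4204800, 599400, 2212056, 1469664]
r5 m[X7→φ1] = [4428, 5754, 6696, 2448]
r5 m[X7→φ2] = [260820, 359100, 371088, 298080]
r5 m[X7→φ5] = [3564540, 8199450, 3834576, 3800520]
r5 m[X7→φ6] = [2376360, 7028100, 4313898, 10134720]
r5 m[X9→φ0] = [1, 1, 1, 1]
r5 m[X10→φ2] = [3, 1, 6, 8]
r5 m[X10→φ4] = [20466, 12336, 26208, 19794]
r6 m[φ0→X6] = [20, 15, 21, 12]
r6 m[φ0→X9] = [6344424, 8823744, 5479128, 7022520]
r6 m[φ1→X6] = [129996, 101730, 72108, 85500]
r6 m[φ1→X7] = [4830, 8550, 5154, 12420]
r6 m[φ2→X7] = [82, 137, 93, 102]
r6 m[φ2→X10] = [7330716, 4415904, 9147168, 6776028]
r6 m[φ3→X6] = [8, 2, 7, 7]
r6 m[φ4→X10] = [3, 1, 6, 8]
r6 m[φ5→X7] = [6, 6, 9, 8]
r6 m[φ6→X7] = [9, 7, 8, 3]
r6 m[φ7→X6] = [3, 3, 4, 3]
r6 m[X6→φ0] = [3119904, 610380, 2019024, 1795500]
r6 m[X6→φ1] = [480, 90, 588, 252]
r6 m[X6→φ3] = [7799760, 4577850, 6057072, 3078000]
r6 m[X6→φ7] = [20799360, 3051900, 10599876, 7182000]
r6 m[X7→φ1] = [4428, 5754, 6696, 2448]
r6 m[X7→φ2] = [260820, 359100, 371088, 298080]
r6 m[X7→φ5] = [3564540, 8199450, 3834576, 3800520]
r6 m[X7→φ6] = [2376360, 7028100, 4313898, 10134720]
r6 m[X9→φ0] = [1, 1, 1, 1]
r6 m[X10→φ2] = [3, 1, 6, 8]
r6 m[X10→φ4] = [7330716, 4415904, 9147168, 6776028]
r7 m[φ0→X6] = [20, 15, 21, 12]
r7 m[φ0→X9] = [31335156, 43372872, 26629020, 34162236]
r7 m[φ1→X6] = [129996, 101730, 72108, 85500]
r7 m[φ1→X7] = [4830, 8550, 5154, 12420]
r7 m[φ2→X7] = [82, 137, 93, 102]
r7 m[φ2→X10] = [7330716, 4415904, 9147168, 6776028]
r7 m[φ3→X6] = [8, 2, 7, 7]
r7 m[φ4→X10] = [3, 1, 6, 8]
r7 m[φ5→X7] = [6, 6, 9, 8]
r7 m[φ6→X7] = [9, 7, 8, 3]
r7 m[φ7→X6] = [3, 3, 4, 3]
r7 m[X6→φ0] = [3119904, 610380, 2019024, 1795500]
r7 m[X6→φ1] = [480, 90, 588, 252]
r7 m[X6→φ3] = [7799760, 4577850, 6057072, 3078000]
r7 m[X6→φ7] = [20799360, 3051900, 10599876, 7182000]
r7 m[X7→φ1] = [4428, 5754, 6696, 2448]
r7 m[X7→φ2] = [260820, 359100, 371088, 298080]
r7 m[X7→φ5] = [3564540, 8199450, 3834576, 3800520]
r7 m[X7→φ6] = [2376360, 7028100, 4313898, 10134720]
r7 m[X9→φ0] = [1, 1, 1, 1]
r7 m[X10→φ2] = [3, 1, 6, 8]
r7 m[X10→φ4] = [7330716, 4415904, 9147168, 6776028]
r8 m[φ0→X6] = [20, 15, 21, 12]
r8 m[φ0→X9] = [31335156, 43372872, 26629020, 34162236]
r8 m[φ1→X6] = [129996, 101730, 72108, 85500]
r8 m[φ1→X7] = [4830, 8550, 5154, 12420]
r8 m[φ2→X7] = [82, 137, 93, 102]
r8 m[φ2→X10] = [7330716, 4415904, 9147168, 6776028]
r8 m[φ3→X6] = [8, 2, 7, 7]
r8 m[φ4→X10] = [3, 1, 6, 8]
r8 m[φ5→X7] = [6, 6, 9, 8]
r8 m[φ6→X7] = [9, 7, 8, 3]
r8 m[φ7→X6] = [3, 3, 4, 3]
r8 m[X6→φ0] = [3119904, 610380, 2019024, 1795500]
r8 m[X6→φ1] = [480, 90, 588, 252]
r8 m[X6→φ3] = [7799760, 4577850, 6057072, 3078000]
r8 m[X6→φ7] = [20799360, 3051900, 10599876, 7182000]
r8 m[X7→φ1] = [4428, 5754, 6696, 2448]
r8 m[X7→φ2] = [260820, 359100, 371088, 298080]
r8 m[X7→φ5] = [3564540, 8199450, 3834576, 3800520]
r8 m[X7→φ6] = [2376360, 7028100, 4313898, 10134720]
r8 m[X9→φ0] = [1, 1, 1, 1]
r8 m[X10→φ2] = [3, 1, 6, 8]
r8 m[X10→φ4] = [7330716, 4415904, 9147168, 6776028]
fixed point reached at round 8
b[X10] = ⊗ incoming = [21992148, 4415904, 54883008, 54208224]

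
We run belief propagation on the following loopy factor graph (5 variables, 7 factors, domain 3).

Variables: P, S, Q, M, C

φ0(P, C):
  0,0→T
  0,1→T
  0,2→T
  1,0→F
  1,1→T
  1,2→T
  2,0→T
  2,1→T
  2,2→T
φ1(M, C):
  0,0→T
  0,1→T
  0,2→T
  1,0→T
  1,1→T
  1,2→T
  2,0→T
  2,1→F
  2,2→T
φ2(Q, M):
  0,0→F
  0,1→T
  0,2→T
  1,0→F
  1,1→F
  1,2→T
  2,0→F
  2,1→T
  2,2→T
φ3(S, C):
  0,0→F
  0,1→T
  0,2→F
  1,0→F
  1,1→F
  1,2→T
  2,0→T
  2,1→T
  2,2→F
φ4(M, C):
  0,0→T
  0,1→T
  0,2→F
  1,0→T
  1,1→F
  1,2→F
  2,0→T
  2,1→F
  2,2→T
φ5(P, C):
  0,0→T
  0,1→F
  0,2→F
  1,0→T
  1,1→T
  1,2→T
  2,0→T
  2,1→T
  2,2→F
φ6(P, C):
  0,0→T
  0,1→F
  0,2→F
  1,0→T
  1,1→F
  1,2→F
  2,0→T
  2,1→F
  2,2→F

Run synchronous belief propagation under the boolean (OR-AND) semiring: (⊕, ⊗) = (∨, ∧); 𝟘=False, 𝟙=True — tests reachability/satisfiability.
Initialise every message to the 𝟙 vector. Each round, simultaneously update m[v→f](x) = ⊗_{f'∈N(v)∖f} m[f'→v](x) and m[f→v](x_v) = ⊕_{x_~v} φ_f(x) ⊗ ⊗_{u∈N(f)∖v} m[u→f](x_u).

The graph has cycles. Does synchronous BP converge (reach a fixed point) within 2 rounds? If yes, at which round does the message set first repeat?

NOT CONVERGED within 2 rounds

init: all messages = 𝟙 over 3 values
r1 m[φ0→P] = [T, T, T]
r1 m[φ0→C] = [T, T, T]
r1 m[φ1→M] = [T, T, T]
r1 m[φ1→C] = [T, T, T]
r1 m[φ2→Q] = [T, T, T]
r1 m[φ2→M] = [F, T, T]
r1 m[φ3→S] = [T, T, T]
r1 m[φ3→C] = [T, T, T]
r1 m[φ4→M] = [T, T, T]
r1 m[φ4→C] = [T, T, T]
r1 m[φ5→P] = [T, T, T]
r1 m[φ5→C] = [T, T, T]
r1 m[φ6→P] = [T, T, T]
r1 m[φ6→C] = [T, F, F]
r1 m[P→φ0] = [T, T, T]
r1 m[P→φ5] = [T, T, T]
r1 m[P→φ6] = [T, T, T]
r1 m[S→φ3] = [T, T, T]
r1 m[Q→φ2] = [T, T, T]
r1 m[M→φ1] = [T, T, T]
r1 m[M→φ2] = [T, T, T]
r1 m[M→φ4] = [T, T, T]
r1 m[C→φ0] = [T, T, T]
r1 m[C→φ1] = [T, T, T]
r1 m[C→φ3] = [T, T, T]
r1 m[C→φ4] = [T, T, T]
r1 m[C→φ5] = [T, T, T]
r1 m[C→φ6] = [T, T, T]
r2 m[φ0→P] = [T, T, T]
r2 m[φ0→C] = [T, T, T]
r2 m[φ1→M] = [T, T, T]
r2 m[φ1→C] = [T, T, T]
r2 m[φ2→Q] = [T, T, T]
r2 m[φ2→M] = [F, T, T]
r2 m[φ3→S] = [T, T, T]
r2 m[φ3→C] = [T, T, T]
r2 m[φ4→M] = [T, T, T]
r2 m[φ4→C] = [T, T, T]
r2 m[φ5→P] = [T, T, T]
r2 m[φ5→C] = [T, T, T]
r2 m[φ6→P] = [T, T, T]
r2 m[φ6→C] = [T, F, F]
r2 m[P→φ0] = [T, T, T]
r2 m[P→φ5] = [T, T, T]
r2 m[P→φ6] = [T, T, T]
r2 m[S→φ3] = [T, T, T]
r2 m[Q→φ2] = [T, T, T]
r2 m[M→φ1] = [F, T, T]
r2 m[M→φ2] = [T, T, T]
r2 m[M→φ4] = [F, T, T]
r2 m[C→φ0] = [T, F, F]
r2 m[C→φ1] = [T, F, F]
r2 m[C→φ3] = [T, F, F]
r2 m[C→φ4] = [T, F, F]
r2 m[C→φ5] = [T, F, F]
r2 m[C→φ6] = [T, T, T]
no fixed point within 2 rounds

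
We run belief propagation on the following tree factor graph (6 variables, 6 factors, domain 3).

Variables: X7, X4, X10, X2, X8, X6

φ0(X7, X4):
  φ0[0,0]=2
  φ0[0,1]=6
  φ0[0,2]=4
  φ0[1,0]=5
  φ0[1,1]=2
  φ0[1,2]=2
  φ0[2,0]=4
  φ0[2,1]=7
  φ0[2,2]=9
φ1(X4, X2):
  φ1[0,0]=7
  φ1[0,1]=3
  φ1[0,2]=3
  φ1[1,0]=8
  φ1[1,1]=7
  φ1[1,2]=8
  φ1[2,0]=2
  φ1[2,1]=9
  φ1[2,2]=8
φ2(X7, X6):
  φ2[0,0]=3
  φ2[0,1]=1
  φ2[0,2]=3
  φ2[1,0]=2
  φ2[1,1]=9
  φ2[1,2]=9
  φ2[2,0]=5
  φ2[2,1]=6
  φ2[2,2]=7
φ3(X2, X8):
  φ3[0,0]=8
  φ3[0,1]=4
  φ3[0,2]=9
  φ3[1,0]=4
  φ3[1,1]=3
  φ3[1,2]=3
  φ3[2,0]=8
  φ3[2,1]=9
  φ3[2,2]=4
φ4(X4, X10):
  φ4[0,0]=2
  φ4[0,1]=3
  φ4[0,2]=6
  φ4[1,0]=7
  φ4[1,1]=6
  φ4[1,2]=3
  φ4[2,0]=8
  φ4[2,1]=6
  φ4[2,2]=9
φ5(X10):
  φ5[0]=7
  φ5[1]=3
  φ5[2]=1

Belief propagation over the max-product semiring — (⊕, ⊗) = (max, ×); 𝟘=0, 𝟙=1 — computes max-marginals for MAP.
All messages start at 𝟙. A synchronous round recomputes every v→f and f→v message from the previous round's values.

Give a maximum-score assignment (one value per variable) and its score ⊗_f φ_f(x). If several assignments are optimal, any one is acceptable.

init: all messages = 𝟙 over 3 values
r1 m[φ0→X7] = [6, 5, 9]
r1 m[φ0→X4] = [5, 7, 9]
r1 m[φ1→X4] = [7, 8, 9]
r1 m[φ1→X2] = [8, 9, 8]
r1 m[φ2→X7] = [3, 9, 7]
r1 m[φ2→X6] = [5, 9, 9]
r1 m[φ3→X2] = [9, 4, 9]
r1 m[φ3→X8] = [8, 9, 9]
r1 m[φ4→X4] = [6, 7, 9]
r1 m[φ4→X10] = [8, 6, 9]
r1 m[φ5→X10] = [7, 3, 1]
r1 m[X7→φ0] = [1, 1, 1]
r1 m[X7→φ2] = [1, 1, 1]
r1 m[X4→φ0] = [1, 1, 1]
r1 m[X4→φ1] = [1, 1, 1]
r1 m[X4→φ4] = [1, 1, 1]
r1 m[X10→φ4] = [1, 1, 1]
r1 m[X10→φ5] = [1, 1, 1]
r1 m[X2→φ1] = [1, 1, 1]
r1 m[X2→φ3] = [1, 1, 1]
r1 m[X8→φ3] = [1, 1, 1]
r1 m[X6→φ2] = [1, 1, 1]
r2 m[φ0→X7] = [6, 5, 9]
r2 m[φ0→X4] = [5, 7, 9]
r2 m[φ1→X4] = [7, 8, 9]
r2 m[φ1→X2] = [8, 9, 8]
r2 m[φ2→X7] = [3, 9, 7]
r2 m[φ2→X6] = [5, 9, 9]
r2 m[φ3→X2] = [9, 4, 9]
r2 m[φ3→X8] = [8, 9, 9]
r2 m[φ4→X4] = [6, 7, 9]
r2 m[φ4→X10] = [8, 6, 9]
r2 m[φ5→X10] = [7, 3, 1]
r2 m[X7→φ0] = [3, 9, 7]
r2 m[X7→φ2] = [6, 5, 9]
r2 m[X4→φ0] = [42, 56, 81]
r2 m[X4→φ1] = [30, 49, 81]
r2 m[X4→φ4] = [35, 56, 81]
r2 m[X10→φ4] = [7, 3, 1]
r2 m[X10→φ5] = [8, 6, 9]
r2 m[X2→φ1] = [9, 4, 9]
r2 m[X2→φ3] = [8, 9, 8]
r2 m[X8→φ3] = [1, 1, 1]
r2 m[X6→φ2] = [1, 1, 1]
r3 m[φ0→X7] = [336, 210, 729]
r3 m[φ0→X4] = [45, 49, 63]
r3 m[φ1→X4] = [63, 72, 72]
r3 m[φ1→X2] = [392, 729, 648]
r3 m[φ2→X7] = [3, 9, 7]
r3 m[φ2→X6] = [45, 54, 63]
r3 m[φ3→X2] = [9, 4, 9]
r3 m[φ3→X8] = [64, 72, 72]
r3 m[φ4→X4] = [14, 49, 56]
r3 m[φ4→X10] = [648, 486, 729]
r3 m[φ5→X10] = [7, 3, 1]
r3 m[X7→φ0] = [3, 9, 7]
r3 m[X7→φ2] = [6, 5, 9]
r3 m[X4→φ0] = [42, 56, 81]
r3 m[X4→φ1] = [30, 49, 81]
r3 m[X4→φ4] = [35, 56, 81]
r3 m[X10→φ4] = [7, 3, 1]
r3 m[X10→φ5] = [8, 6, 9]
r3 m[X2→φ1] = [9, 4, 9]
r3 m[X2→φ3] = [8, 9, 8]
r3 m[X8→φ3] = [1, 1, 1]
r3 m[X6→φ2] = [1, 1, 1]
r4 m[φ0→X7] = [336, 210, 729]
r4 m[φ0→X4] = [45, 49, 63]
r4 m[φ1→X4] = [63, 72, 72]
r4 m[φ1→X2] = [392, 729, 648]
r4 m[φ2→X7] = [3, 9, 7]
r4 m[φ2→X6] = [45, 54, 63]
r4 m[φ3→X2] = [9, 4, 9]
r4 m[φ3→X8] = [64, 72, 72]
r4 m[φ4→X4] = [14, 49, 56]
r4 m[φ4→X10] = [648, 486, 729]
r4 m[φ5→X10] = [7, 3, 1]
r4 m[X7→φ0] = [3, 9, 7]
r4 m[X7→φ2] = [336, 210, 729]
r4 m[X4→φ0] = [882, 3528, 4032]
r4 m[X4→φ1] = [630, 2401, 3528]
r4 m[X4→φ4] = [2835, 3528, 4536]
r4 m[X10→φ4] = [7, 3, 1]
r4 m[X10→φ5] = [648, 486, 729]
r4 m[X2→φ1] = [9, 4, 9]
r4 m[X2→φ3] = [392, 729, 648]
r4 m[X8→φ3] = [1, 1, 1]
r4 m[X6→φ2] = [1, 1, 1]
r5 m[φ0→X7] = [21168, 8064, 36288]
r5 m[φ0→X4] = [45, 49, 63]
r5 m[φ1→X4] = [63, 72, 72]
r5 m[φ1→X2] = [19208, 31752, 28224]
r5 m[φ2→X7] = [3, 9, 7]
r5 m[φ2→X6] = [3645, 4374, 5103]
r5 m[φ3→X2] = [9, 4, 9]
r5 m[φ3→X8] = [5184, 5832, 3528]
r5 m[φ4→X4] = [14, 49, 56]
r5 m[φ4→X10] = [36288, 27216, 40824]
r5 m[φ5→X10] = [7, 3, 1]
r5 m[X7→φ0] = [3, 9, 7]
r5 m[X7→φ2] = [336, 210, 729]
r5 m[X4→φ0] = [882, 3528, 4032]
r5 m[X4→φ1] = [630, 2401, 3528]
r5 m[X4→φ4] = [2835, 3528, 4536]
r5 m[X10→φ4] = [7, 3, 1]
r5 m[X10→φ5] = [648, 486, 729]
r5 m[X2→φ1] = [9, 4, 9]
r5 m[X2→φ3] = [392, 729, 648]
r5 m[X8→φ3] = [1, 1, 1]
r5 m[X6→φ2] = [1, 1, 1]
r6 m[φ0→X7] = [21168, 8064, 36288]
r6 m[φ0→X4] = [45, 49, 63]
r6 m[φ1→X4] = [63, 72, 72]
r6 m[φ1→X2] = [19208, 31752, 28224]
r6 m[φ2→X7] = [3, 9, 7]
r6 m[φ2→X6] = [3645, 4374, 5103]
r6 m[φ3→X2] = [9, 4, 9]
r6 m[φ3→X8] = [5184, 5832, 3528]
r6 m[φ4→X4] = [14, 49, 56]
r6 m[φ4→X10] = [36288, 27216, 40824]
r6 m[φ5→X10] = [7, 3, 1]
r6 m[X7→φ0] = [3, 9, 7]
r6 m[X7→φ2] = [21168, 8064, 36288]
r6 m[X4→φ0] = [882, 3528, 4032]
r6 m[X4→φ1] = [630, 2401, 3528]
r6 m[X4→φ4] = [2835, 3528, 4536]
r6 m[X10→φ4] = [7, 3, 1]
r6 m[X10→φ5] = [36288, 27216, 40824]
r6 m[X2→φ1] = [9, 4, 9]
r6 m[X2→φ3] = [19208, 31752, 28224]
r6 m[X8→φ3] = [1, 1, 1]
r6 m[X6→φ2] = [1, 1, 1]
r7 m[φ0→X7] = [21168, 8064, 36288]
r7 m[φ0→X4] = [45, 49, 63]
r7 m[φ1→X4] = [63, 72, 72]
r7 m[φ1→X2] = [19208, 31752, 28224]
r7 m[φ2→X7] = [3, 9, 7]
r7 m[φ2→X6] = [181440, 217728, 254016]
r7 m[φ3→X2] = [9, 4, 9]
r7 m[φ3→X8] = [225792, 254016, 172872]
r7 m[φ4→X4] = [14, 49, 56]
r7 m[φ4→X10] = [36288, 27216, 40824]
r7 m[φ5→X10] = [7, 3, 1]
r7 m[X7→φ0] = [3, 9, 7]
r7 m[X7→φ2] = [21168, 8064, 36288]
r7 m[X4→φ0] = [882, 3528, 4032]
r7 m[X4→φ1] = [630, 2401, 3528]
r7 m[X4→φ4] = [2835, 3528, 4536]
r7 m[X10→φ4] = [7, 3, 1]
r7 m[X10→φ5] = [36288, 27216, 40824]
r7 m[X2→φ1] = [9, 4, 9]
r7 m[X2→φ3] = [19208, 31752, 28224]
r7 m[X8→φ3] = [1, 1, 1]
r7 m[X6→φ2] = [1, 1, 1]
r8 m[φ0→X7] = [21168, 8064, 36288]
r8 m[φ0→X4] = [45, 49, 63]
r8 m[φ1→X4] = [63, 72, 72]
r8 m[φ1→X2] = [19208, 31752, 28224]
r8 m[φ2→X7] = [3, 9, 7]
r8 m[φ2→X6] = [181440, 217728, 254016]
r8 m[φ3→X2] = [9, 4, 9]
r8 m[φ3→X8] = [225792, 254016, 172872]
r8 m[φ4→X4] = [14, 49, 56]
r8 m[φ4→X10] = [36288, 27216, 40824]
r8 m[φ5→X10] = [7, 3, 1]
r8 m[X7→φ0] = [3, 9, 7]
r8 m[X7→φ2] = [21168, 8064, 36288]
r8 m[X4→φ0] = [882, 3528, 4032]
r8 m[X4→φ1] = [630, 2401, 3528]
r8 m[X4→φ4] = [2835, 3528, 4536]
r8 m[X10→φ4] = [7, 3, 1]
r8 m[X10→φ5] = [36288, 27216, 40824]
r8 m[X2→φ1] = [9, 4, 9]
r8 m[X2→φ3] = [19208, 31752, 28224]
r8 m[X8→φ3] = [1, 1, 1]
r8 m[X6→φ2] = [1, 1, 1]
fixed point reached at round 8
traceback from X7: (X7=2, X4=2, X10=0, X2=2, X8=1, X6=2), score=254016

assignment: (X7=2, X4=2, X10=0, X2=2, X8=1, X6=2); score = 254016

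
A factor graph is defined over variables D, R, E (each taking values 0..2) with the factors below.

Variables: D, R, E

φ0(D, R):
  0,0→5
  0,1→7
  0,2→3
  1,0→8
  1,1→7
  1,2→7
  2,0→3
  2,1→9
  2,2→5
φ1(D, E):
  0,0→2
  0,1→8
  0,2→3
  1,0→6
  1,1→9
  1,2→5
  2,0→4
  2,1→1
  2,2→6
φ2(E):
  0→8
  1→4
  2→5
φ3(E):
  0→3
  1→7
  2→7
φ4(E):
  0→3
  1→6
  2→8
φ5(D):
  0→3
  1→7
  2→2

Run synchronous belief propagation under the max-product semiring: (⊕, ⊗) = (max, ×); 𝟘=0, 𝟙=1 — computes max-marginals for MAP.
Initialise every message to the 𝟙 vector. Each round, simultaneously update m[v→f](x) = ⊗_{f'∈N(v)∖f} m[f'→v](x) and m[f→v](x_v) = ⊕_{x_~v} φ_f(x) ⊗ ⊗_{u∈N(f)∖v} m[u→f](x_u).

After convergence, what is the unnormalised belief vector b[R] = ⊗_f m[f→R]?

init: all messages = 𝟙 over 3 values
r1 m[φ0→D] = [7, 8, 9]
r1 m[φ0→R] = [8, 9, 7]
r1 m[φ1→D] = [8, 9, 6]
r1 m[φ1→E] = [6, 9, 6]
r1 m[φ2→E] = [8, 4, 5]
r1 m[φ3→E] = [3, 7, 7]
r1 m[φ4→E] = [3, 6, 8]
r1 m[φ5→D] = [3, 7, 2]
r1 m[D→φ0] = [1, 1, 1]
r1 m[D→φ1] = [1, 1, 1]
r1 m[D→φ5] = [1, 1, 1]
r1 m[R→φ0] = [1, 1, 1]
r1 m[E→φ1] = [1, 1, 1]
r1 m[E→φ2] = [1, 1, 1]
r1 m[E→φ3] = [1, 1, 1]
r1 m[E→φ4] = [1, 1, 1]
r2 m[φ0→D] = [7, 8, 9]
r2 m[φ0→R] = [8, 9, 7]
r2 m[φ1→D] = [8, 9, 6]
r2 m[φ1→E] = [6, 9, 6]
r2 m[φ2→E] = [8, 4, 5]
r2 m[φ3→E] = [3, 7, 7]
r2 m[φ4→E] = [3, 6, 8]
r2 m[φ5→D] = [3, 7, 2]
r2 m[D→φ0] = [24, 63, 12]
r2 m[D→φ1] = [21, 56, 18]
r2 m[D→φ5] = [56, 72, 54]
r2 m[R→φ0] = [1, 1, 1]
r2 m[E→φ1] = [72, 168, 280]
r2 m[E→φ2] = [54, 378, 336]
r2 m[E→φ3] = [144, 216, 240]
r2 m[E→φ4] = [144, 252, 210]
r3 m[φ0→D] = [7, 8, 9]
r3 m[φ0→R] = [504, 441, 441]
r3 m[φ1→D] = [1344, 1512, 1680]
r3 m[φ1→E] = [336, 504, 280]
r3 m[φ2→E] = [8, 4, 5]
r3 m[φ3→E] = [3, 7, 7]
r3 m[φ4→E] = [3, 6, 8]
r3 m[φ5→D] = [3, 7, 2]
r3 m[D→φ0] = [24, 63, 12]
r3 m[D→φ1] = [21, 56, 18]
r3 m[D→φ5] = [56, 72, 54]
r3 m[R→φ0] = [1, 1, 1]
r3 m[E→φ1] = [72, 168, 280]
r3 m[E→φ2] = [54, 378, 336]
r3 m[E→φ3] = [144, 216, 240]
r3 m[E→φ4] = [144, 252, 210]
r4 m[φ0→D] = [7, 8, 9]
r4 m[φ0→R] = [504, 441, 441]
r4 m[φ1→D] = [1344, 1512, 1680]
r4 m[φ1→E] = [336, 504, 280]
r4 m[φ2→E] = [8, 4, 5]
r4 m[φ3→E] = [3, 7, 7]
r4 m[φ4→E] = [3, 6, 8]
r4 m[φ5→D] = [3, 7, 2]
r4 m[D→φ0] = [4032, 10584, 3360]
r4 m[D→φ1] = [21, 56, 18]
r4 m[D→φ5] = [9408, 12096, 15120]
r4 m[R→φ0] = [1, 1, 1]
r4 m[E→φ1] = [72, 168, 280]
r4 m[E→φ2] = [3024, 21168, 15680]
r4 m[E→φ3] = [8064, 12096, 11200]
r4 m[E→φ4] = [8064, 14112, 9800]
r5 m[φ0→D] = [7, 8, 9]
r5 m[φ0→R] = [84672, 74088, 74088]
r5 m[φ1→D] = [1344, 1512, 1680]
r5 m[φ1→E] = [336, 504, 280]
r5 m[φ2→E] = [8, 4, 5]
r5 m[φ3→E] = [3, 7, 7]
r5 m[φ4→E] = [3, 6, 8]
r5 m[φ5→D] = [3, 7, 2]
r5 m[D→φ0] = [4032, 10584, 3360]
r5 m[D→φ1] = [21, 56, 18]
r5 m[D→φ5] = [9408, 12096, 15120]
r5 m[R→φ0] = [1, 1, 1]
r5 m[E→φ1] = [72, 168, 280]
r5 m[E→φ2] = [3024, 21168, 15680]
r5 m[E→φ3] = [8064, 12096, 11200]
r5 m[E→φ4] = [8064, 14112, 9800]
r6 m[φ0→D] = [7, 8, 9]
r6 m[φ0→R] = [84672, 74088, 74088]
r6 m[φ1→D] = [1344, 1512, 1680]
r6 m[φ1→E] = [336, 504, 280]
r6 m[φ2→E] = [8, 4, 5]
r6 m[φ3→E] = [3, 7, 7]
r6 m[φ4→E] = [3, 6, 8]
r6 m[φ5→D] = [3, 7, 2]
r6 m[D→φ0] = [4032, 10584, 3360]
r6 m[D→φ1] = [21, 56, 18]
r6 m[D→φ5] = [9408, 12096, 15120]
r6 m[R→φ0] = [1, 1, 1]
r6 m[E→φ1] = [72, 168, 280]
r6 m[E→φ2] = [3024, 21168, 15680]
r6 m[E→φ3] = [8064, 12096, 11200]
r6 m[E→φ4] = [8064, 14112, 9800]
fixed point reached at round 6
b[R] = ⊗ incoming = [84672, 74088, 74088]

b[R] = [84672, 74088, 74088]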